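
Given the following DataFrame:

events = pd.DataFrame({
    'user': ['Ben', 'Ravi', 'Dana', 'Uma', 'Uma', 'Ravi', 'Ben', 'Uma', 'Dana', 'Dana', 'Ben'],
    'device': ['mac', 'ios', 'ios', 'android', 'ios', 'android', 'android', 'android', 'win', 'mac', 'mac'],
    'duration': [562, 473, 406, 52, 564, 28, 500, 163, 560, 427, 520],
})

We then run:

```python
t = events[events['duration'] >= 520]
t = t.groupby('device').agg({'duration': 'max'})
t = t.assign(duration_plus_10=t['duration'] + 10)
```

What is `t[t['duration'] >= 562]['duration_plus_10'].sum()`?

1146

filter rows where duration >= 520:
    user device  duration
0    Ben    mac       562
4    Uma    ios       564
8   Dana    win       560
10   Ben    mac       520
group by device, max of duration:
        duration
device          
ios          564
mac          562
win          560
add column duration_plus_10 = t['duration'] + 10:
        duration  duration_plus_10
device                            
ios          564               574
mac          562               572
win          560               570
filter rows where duration >= 562:
        duration  duration_plus_10
device                            
ios          564               574
mac          562               572
Hence 1146.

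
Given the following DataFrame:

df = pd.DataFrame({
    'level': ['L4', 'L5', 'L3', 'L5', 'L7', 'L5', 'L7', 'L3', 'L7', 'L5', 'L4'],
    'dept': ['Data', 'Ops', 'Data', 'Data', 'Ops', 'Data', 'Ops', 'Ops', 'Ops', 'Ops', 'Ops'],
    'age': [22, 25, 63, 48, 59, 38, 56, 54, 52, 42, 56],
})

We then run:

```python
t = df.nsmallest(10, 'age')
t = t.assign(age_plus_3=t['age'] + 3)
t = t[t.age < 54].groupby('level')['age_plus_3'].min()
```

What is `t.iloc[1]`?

28

take 10 rows with smallest age:
   level  dept  age
0     L4  Data   22
1     L5   Ops   25
5     L5  Data   38
9     L5   Ops   42
3     L5  Data   48
8     L7   Ops   52
7     L3   Ops   54
6     L7   Ops   56
10    L4   Ops   56
4     L7   Ops   59
add column age_plus_3 = t['age'] + 3:
   level  dept  age  age_plus_3
0     L4  Data   22          25
1     L5   Ops   25          28
5     L5  Data   38          41
9     L5   Ops   42          45
3     L5  Data   48          51
8     L7   Ops   52          55
7     L3   Ops   54          57
6     L7   Ops   56          59
10    L4   Ops   56          59
4     L7   Ops   59          62
filter rows where age < 54:
  level  dept  age  age_plus_3
0    L4  Data   22          25
1    L5   Ops   25          28
5    L5  Data   38          41
9    L5   Ops   42          45
3    L5  Data   48          51
8    L7   Ops   52          55
group by level, min of age_plus_3:
level
L4    25
L5    28
L7    55
Name: age_plus_3, dtype: int64
Reading off the value at position 1, we get 28.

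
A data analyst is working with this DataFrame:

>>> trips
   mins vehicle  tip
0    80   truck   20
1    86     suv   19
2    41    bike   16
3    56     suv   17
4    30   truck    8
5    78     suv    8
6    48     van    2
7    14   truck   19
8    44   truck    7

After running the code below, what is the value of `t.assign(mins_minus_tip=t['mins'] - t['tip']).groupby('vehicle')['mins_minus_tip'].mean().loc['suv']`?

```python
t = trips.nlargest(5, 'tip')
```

take 5 rows with largest tip:
   mins vehicle  tip
0    80   truck   20
1    86     suv   19
7    14   truck   19
3    56     suv   17
2    41    bike   16
add column mins_minus_tip = t['mins'] - t['tip']:
   mins vehicle  tip  mins_minus_tip
0    80   truck   20              60
1    86     suv   19              67
7    14   truck   19              -5
3    56     suv   17              39
2    41    bike   16              25
group by vehicle, mean of mins_minus_tip:
vehicle
bike     25.0
suv      53.0
truck    27.5
Name: mins_minus_tip, dtype: float64

53.0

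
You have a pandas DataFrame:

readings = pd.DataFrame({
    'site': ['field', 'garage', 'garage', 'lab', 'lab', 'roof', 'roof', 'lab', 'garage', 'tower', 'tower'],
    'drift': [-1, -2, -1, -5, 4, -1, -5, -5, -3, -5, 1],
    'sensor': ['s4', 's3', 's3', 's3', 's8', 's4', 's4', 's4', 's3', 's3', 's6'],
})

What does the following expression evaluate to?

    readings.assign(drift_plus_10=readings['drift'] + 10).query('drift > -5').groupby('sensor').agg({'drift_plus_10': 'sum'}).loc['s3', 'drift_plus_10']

add column drift_plus_10 = readings['drift'] + 10:
      site  drift sensor  drift_plus_10
0    field     -1     s4              9
1   garage     -2     s3              8
2   garage     -1     s3              9
3      lab     -5     s3              5
4      lab      4     s8             14
5     roof     -1     s4              9
6     roof     -5     s4              5
7      lab     -5     s4              5
8   garage     -3     s3              7
9    tower     -5     s3              5
10   tower      1     s6             11
filter rows where drift > -5:
      site  drift sensor  drift_plus_10
0    field     -1     s4              9
1   garage     -2     s3              8
2   garage     -1     s3              9
4      lab      4     s8             14
5     roof     -1     s4              9
8   garage     -3     s3              7
10   tower      1     s6             11
group by sensor, sum of drift_plus_10:
        drift_plus_10
sensor               
s3                 24
s4                 18
s6                 11
s8                 14
value at row 's3', column 'drift_plus_10' → 24

24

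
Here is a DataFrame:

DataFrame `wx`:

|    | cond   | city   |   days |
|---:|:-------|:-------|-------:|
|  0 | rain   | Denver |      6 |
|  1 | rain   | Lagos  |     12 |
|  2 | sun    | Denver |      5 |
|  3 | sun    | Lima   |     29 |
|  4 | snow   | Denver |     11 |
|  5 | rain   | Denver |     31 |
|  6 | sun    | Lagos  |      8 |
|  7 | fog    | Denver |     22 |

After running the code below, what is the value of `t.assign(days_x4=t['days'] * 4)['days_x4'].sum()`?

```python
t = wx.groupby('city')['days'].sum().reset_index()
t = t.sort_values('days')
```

group by city, sum of days:
city
Denver    75
Lagos     20
Lima      29
Name: days, dtype: int64
reset_index():
     city  days
0  Denver    75
1   Lagos    20
2    Lima    29
sort by days:
     city  days
1   Lagos    20
2    Lima    29
0  Denver    75
add column days_x4 = t['days'] * 4:
     city  days  days_x4
1   Lagos    20       80
2    Lima    29      116
0  Denver    75      300
sum of column 'days_x4' → 496

496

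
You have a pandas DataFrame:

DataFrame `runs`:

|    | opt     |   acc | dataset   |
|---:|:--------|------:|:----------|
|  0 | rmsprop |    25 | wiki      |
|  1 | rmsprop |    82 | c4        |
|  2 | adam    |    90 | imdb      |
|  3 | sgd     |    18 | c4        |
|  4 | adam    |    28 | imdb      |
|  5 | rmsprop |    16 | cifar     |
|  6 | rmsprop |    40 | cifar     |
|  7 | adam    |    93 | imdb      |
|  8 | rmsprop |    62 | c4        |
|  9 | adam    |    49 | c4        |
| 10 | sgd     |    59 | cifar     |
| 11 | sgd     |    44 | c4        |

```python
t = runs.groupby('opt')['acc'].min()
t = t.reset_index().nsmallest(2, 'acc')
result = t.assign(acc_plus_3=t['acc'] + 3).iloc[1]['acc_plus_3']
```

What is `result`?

21

group by opt, min of acc:
opt
adam       28
rmsprop    16
sgd        18
Name: acc, dtype: int64
reset_index():
       opt  acc
0     adam   28
1  rmsprop   16
2      sgd   18
take 2 rows with smallest acc:
       opt  acc
1  rmsprop   16
2      sgd   18
add column acc_plus_3 = t['acc'] + 3:
       opt  acc  acc_plus_3
1  rmsprop   16          19
2      sgd   18          21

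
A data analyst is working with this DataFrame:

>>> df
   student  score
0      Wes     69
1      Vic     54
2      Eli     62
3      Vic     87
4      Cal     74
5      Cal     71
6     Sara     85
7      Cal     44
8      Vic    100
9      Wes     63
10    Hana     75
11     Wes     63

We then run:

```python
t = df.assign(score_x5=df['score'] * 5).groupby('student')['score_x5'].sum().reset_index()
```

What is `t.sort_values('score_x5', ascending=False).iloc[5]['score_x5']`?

add column score_x5 = df['score'] * 5:
   student  score  score_x5
0      Wes     69       345
1      Vic     54       270
2      Eli     62       310
3      Vic     87       435
4      Cal     74       370
5      Cal     71       355
6     Sara     85       425
7      Cal     44       220
8      Vic    100       500
9      Wes     63       315
10    Hana     75       375
11     Wes     63       315
group by student, sum of score_x5:
student
Cal      945
Eli      310
Hana     375
Sara     425
Vic     1205
Wes      975
Name: score_x5, dtype: int64
reset_index():
  student  score_x5
0     Cal       945
1     Eli       310
2    Hana       375
3    Sara       425
4     Vic      1205
5     Wes       975
sort by score_x5 descending:
  student  score_x5
4     Vic      1205
5     Wes       975
0     Cal       945
3    Sara       425
2    Hana       375
1     Eli       310
Then the value at position 5, column 'score_x5': 310

310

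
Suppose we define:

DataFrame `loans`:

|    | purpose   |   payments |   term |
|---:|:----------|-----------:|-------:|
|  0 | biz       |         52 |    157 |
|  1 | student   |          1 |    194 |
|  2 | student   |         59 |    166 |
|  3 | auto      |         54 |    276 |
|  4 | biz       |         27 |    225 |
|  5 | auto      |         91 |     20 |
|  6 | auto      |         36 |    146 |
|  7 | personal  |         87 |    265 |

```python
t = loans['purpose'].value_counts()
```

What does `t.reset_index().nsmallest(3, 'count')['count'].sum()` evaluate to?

5

value_counts of purpose:
purpose
auto        3
biz         2
student     2
personal    1
Name: count, dtype: int64
reset_index():
    purpose  count
0      auto      3
1       biz      2
2   student      2
3  personal      1
take 3 rows with smallest count:
    purpose  count
3  personal      1
1       biz      2
2   student      2
Hence 5.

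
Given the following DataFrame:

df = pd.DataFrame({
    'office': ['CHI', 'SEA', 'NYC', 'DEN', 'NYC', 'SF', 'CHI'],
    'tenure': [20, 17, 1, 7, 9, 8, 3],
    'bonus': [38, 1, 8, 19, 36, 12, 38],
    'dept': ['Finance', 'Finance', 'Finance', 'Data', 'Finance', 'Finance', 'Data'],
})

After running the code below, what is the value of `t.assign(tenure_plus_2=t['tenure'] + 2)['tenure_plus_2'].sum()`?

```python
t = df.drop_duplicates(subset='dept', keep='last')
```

15

drop duplicate dept (keep=last):
  office  tenure  bonus     dept
5     SF       8     12  Finance
6    CHI       3     38     Data
add column tenure_plus_2 = t['tenure'] + 2:
  office  tenure  bonus     dept  tenure_plus_2
5     SF       8     12  Finance             10
6    CHI       3     38     Data              5
Hence 15.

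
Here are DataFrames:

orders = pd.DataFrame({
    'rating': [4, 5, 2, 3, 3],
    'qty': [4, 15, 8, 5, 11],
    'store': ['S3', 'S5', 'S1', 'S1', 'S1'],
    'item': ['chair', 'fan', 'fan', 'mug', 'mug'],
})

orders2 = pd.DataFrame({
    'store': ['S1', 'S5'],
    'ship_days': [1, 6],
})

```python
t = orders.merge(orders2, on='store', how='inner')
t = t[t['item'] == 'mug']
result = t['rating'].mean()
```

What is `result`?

merge on 'store' (how='inner') → 4 rows:
   rating  qty store item  ship_days
0       5   15    S5  fan          6
1       2    8    S1  fan          1
2       3    5    S1  mug          1
3       3   11    S1  mug          1
filter rows where item == 'mug':
   rating  qty store item  ship_days
2       3    5    S1  mug          1
3       3   11    S1  mug          1
Reading off the mean of column 'rating', we get 3.0.

3.0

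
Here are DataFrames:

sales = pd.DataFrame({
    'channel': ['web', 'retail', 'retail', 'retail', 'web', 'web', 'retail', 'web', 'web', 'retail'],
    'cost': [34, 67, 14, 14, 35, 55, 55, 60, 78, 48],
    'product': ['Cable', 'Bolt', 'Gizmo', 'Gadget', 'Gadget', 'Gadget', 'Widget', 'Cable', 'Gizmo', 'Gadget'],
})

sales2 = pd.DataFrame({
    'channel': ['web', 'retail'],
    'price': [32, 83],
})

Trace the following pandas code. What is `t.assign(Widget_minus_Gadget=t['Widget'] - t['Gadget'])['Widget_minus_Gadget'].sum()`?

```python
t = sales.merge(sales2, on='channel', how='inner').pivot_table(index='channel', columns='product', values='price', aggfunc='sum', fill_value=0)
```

merge on 'channel' (how='inner') → 10 rows:
  channel  cost product  price
0     web    34   Cable     32
1  retail    67    Bolt     83
2  retail    14   Gizmo     83
3  retail    14  Gadget     83
4     web    35  Gadget     32
5     web    55  Gadget     32
6  retail    55  Widget     83
7     web    60   Cable     32
8     web    78   Gizmo     32
9  retail    48  Gadget     83
pivot: rows=channel, cols=product, sum(price):
product  Bolt  Cable  Gadget  Gizmo  Widget
channel                                    
retail     83      0     166     83      83
web         0     64      64     32       0
add column Widget_minus_Gadget = t['Widget'] - t['Gadget']:
product  Bolt  Cable  Gadget  Gizmo  Widget  Widget_minus_Gadget
channel                                                         
retail     83      0     166     83      83                  -83
web         0     64      64     32       0                  -64

-147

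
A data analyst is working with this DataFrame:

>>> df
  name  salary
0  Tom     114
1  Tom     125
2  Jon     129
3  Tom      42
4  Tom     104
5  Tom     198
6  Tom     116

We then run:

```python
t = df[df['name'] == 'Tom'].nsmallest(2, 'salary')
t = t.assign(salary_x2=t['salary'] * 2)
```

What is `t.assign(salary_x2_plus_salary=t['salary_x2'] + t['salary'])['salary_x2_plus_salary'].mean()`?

filter rows where name == 'Tom':
  name  salary
0  Tom     114
1  Tom     125
3  Tom      42
4  Tom     104
5  Tom     198
6  Tom     116
take 2 rows with smallest salary:
  name  salary
3  Tom      42
4  Tom     104
add column salary_x2 = t['salary'] * 2:
  name  salary  salary_x2
3  Tom      42         84
4  Tom     104        208
add column salary_x2_plus_salary = t['salary_x2'] + t['salary']:
  name  salary  salary_x2  salary_x2_plus_salary
3  Tom      42         84                    126
4  Tom     104        208                    312
Taking the mean of column 'salary_x2_plus_salary' gives 219.0.

219.0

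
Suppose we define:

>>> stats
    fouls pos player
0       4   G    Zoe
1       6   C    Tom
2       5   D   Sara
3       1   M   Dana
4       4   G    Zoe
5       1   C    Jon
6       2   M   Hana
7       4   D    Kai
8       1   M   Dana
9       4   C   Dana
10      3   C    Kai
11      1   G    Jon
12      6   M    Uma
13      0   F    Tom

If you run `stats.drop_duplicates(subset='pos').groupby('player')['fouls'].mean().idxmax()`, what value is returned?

Sara

drop duplicate pos (keep=first):
    fouls pos player
0       4   G    Zoe
1       6   C    Tom
2       5   D   Sara
3       1   M   Dana
13      0   F    Tom
group by player, mean of fouls:
player
Dana    1.0
Sara    5.0
Tom     3.0
Zoe     4.0
Name: fouls, dtype: float64
So idxmax() = Sara.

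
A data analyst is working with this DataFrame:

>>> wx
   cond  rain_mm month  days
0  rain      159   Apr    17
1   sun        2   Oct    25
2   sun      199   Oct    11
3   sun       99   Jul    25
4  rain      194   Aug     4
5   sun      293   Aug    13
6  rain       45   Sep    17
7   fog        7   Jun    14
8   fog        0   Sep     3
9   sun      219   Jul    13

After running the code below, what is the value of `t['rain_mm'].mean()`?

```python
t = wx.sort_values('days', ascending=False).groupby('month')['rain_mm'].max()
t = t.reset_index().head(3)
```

223.666666667

sort by days descending:
   cond  rain_mm month  days
1   sun        2   Oct    25
3   sun       99   Jul    25
0  rain      159   Apr    17
6  rain       45   Sep    17
7   fog        7   Jun    14
5   sun      293   Aug    13
9   sun      219   Jul    13
2   sun      199   Oct    11
4  rain      194   Aug     4
8   fog        0   Sep     3
group by month, max of rain_mm:
month
Apr    159
Aug    293
Jul    219
Jun      7
Oct    199
Sep     45
Name: rain_mm, dtype: int64
reset_index():
  month  rain_mm
0   Apr      159
1   Aug      293
2   Jul      219
3   Jun        7
4   Oct      199
5   Sep       45
take first 3 rows:
  month  rain_mm
0   Apr      159
1   Aug      293
2   Jul      219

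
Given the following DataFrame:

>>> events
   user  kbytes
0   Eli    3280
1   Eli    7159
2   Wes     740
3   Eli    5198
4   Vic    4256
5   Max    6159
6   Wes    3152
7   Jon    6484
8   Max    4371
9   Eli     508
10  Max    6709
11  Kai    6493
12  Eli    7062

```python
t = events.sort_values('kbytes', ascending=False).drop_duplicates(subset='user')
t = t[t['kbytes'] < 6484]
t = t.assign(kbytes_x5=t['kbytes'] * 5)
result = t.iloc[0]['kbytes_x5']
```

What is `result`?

sort by kbytes descending:
   user  kbytes
1   Eli    7159
12  Eli    7062
10  Max    6709
11  Kai    6493
7   Jon    6484
5   Max    6159
3   Eli    5198
8   Max    4371
4   Vic    4256
0   Eli    3280
6   Wes    3152
2   Wes     740
9   Eli     508
drop duplicate user (keep=first):
   user  kbytes
1   Eli    7159
10  Max    6709
11  Kai    6493
7   Jon    6484
4   Vic    4256
6   Wes    3152
filter rows where kbytes < 6484:
  user  kbytes
4  Vic    4256
6  Wes    3152
add column kbytes_x5 = t['kbytes'] * 5:
  user  kbytes  kbytes_x5
4  Vic    4256      21280
6  Wes    3152      15760

21280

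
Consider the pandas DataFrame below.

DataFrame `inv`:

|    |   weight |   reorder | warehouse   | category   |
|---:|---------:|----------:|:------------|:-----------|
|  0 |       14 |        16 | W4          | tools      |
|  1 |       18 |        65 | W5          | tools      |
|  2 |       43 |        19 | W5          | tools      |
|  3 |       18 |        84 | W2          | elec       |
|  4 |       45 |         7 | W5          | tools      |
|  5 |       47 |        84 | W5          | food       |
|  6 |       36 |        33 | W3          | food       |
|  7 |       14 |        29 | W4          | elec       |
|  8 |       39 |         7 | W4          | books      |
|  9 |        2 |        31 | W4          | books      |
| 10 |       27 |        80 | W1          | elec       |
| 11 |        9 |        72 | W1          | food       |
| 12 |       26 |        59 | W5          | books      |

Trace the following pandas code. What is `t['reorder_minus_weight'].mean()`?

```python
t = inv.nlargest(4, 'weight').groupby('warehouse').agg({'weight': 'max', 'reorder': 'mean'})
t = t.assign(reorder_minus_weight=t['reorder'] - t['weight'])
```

-21.1666666667

take 4 rows with largest weight:
   weight  reorder warehouse category
5      47       84        W5     food
4      45        7        W5    tools
2      43       19        W5    tools
8      39        7        W4    books
group by warehouse: max(weight), mean(reorder):
           weight    reorder
warehouse                   
W4             39   7.000000
W5             47  36.666667
add column reorder_minus_weight = t['reorder'] - t['weight']:
           weight    reorder  reorder_minus_weight
warehouse                                         
W4             39   7.000000            -32.000000
W5             47  36.666667            -10.333333
Taking the mean of column 'reorder_minus_weight' gives -21.1666666667.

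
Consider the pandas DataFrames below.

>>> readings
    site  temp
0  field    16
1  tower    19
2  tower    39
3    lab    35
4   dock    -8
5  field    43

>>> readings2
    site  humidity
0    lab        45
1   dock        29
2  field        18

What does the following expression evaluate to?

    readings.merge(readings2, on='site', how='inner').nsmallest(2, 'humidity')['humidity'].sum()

merge on 'site' (how='inner') → 4 rows:
    site  temp  humidity
0  field    16        18
1    lab    35        45
2   dock    -8        29
3  field    43        18
take 2 rows with smallest humidity:
    site  temp  humidity
0  field    16        18
3  field    43        18

36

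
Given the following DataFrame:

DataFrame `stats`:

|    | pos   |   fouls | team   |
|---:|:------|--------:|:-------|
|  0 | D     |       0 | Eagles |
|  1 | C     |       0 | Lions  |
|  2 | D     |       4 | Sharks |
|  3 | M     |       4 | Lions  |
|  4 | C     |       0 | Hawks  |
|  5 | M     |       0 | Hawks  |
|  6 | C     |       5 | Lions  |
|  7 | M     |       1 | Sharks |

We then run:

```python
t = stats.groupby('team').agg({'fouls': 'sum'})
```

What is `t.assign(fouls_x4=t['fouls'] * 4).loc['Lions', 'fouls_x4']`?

group by team, sum of fouls:
        fouls
team         
Eagles      0
Hawks       0
Lions       9
Sharks      5
add column fouls_x4 = t['fouls'] * 4:
        fouls  fouls_x4
team                   
Eagles      0         0
Hawks       0         0
Lions       9        36
Sharks      5        20

36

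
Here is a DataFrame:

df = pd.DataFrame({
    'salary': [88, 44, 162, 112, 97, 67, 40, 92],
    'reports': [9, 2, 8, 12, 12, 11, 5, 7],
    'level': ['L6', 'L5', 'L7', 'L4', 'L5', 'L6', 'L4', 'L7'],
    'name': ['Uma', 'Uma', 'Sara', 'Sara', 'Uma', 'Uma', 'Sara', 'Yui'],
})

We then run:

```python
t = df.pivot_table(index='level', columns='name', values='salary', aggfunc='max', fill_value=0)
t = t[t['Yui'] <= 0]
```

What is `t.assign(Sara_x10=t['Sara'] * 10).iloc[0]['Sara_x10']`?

1120

pivot: rows=level, cols=name, max(salary):
name   Sara  Uma  Yui
level                
L4      112    0    0
L5        0   97    0
L6        0   88    0
L7      162    0   92
filter rows where Yui <= 0:
name   Sara  Uma  Yui
level                
L4      112    0    0
L5        0   97    0
L6        0   88    0
add column Sara_x10 = t['Sara'] * 10:
name   Sara  Uma  Yui  Sara_x10
level                          
L4      112    0    0      1120
L5        0   97    0         0
L6        0   88    0         0
Then the value at position 0, column 'Sara_x10': 1120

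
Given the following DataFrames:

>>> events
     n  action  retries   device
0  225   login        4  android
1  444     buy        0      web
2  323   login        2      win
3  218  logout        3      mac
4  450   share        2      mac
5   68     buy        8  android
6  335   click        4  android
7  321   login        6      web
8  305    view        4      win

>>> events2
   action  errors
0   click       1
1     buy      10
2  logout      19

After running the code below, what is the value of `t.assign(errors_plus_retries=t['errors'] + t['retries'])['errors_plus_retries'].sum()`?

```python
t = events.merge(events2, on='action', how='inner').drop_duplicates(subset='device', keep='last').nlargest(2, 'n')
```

15

merge on 'action' (how='inner') → 4 rows:
     n  action  retries   device  errors
0  444     buy        0      web      10
1  218  logout        3      mac      19
2   68     buy        8  android      10
3  335   click        4  android       1
drop duplicate device (keep=last):
     n  action  retries   device  errors
0  444     buy        0      web      10
1  218  logout        3      mac      19
3  335   click        4  android       1
take 2 rows with largest n:
     n action  retries   device  errors
0  444    buy        0      web      10
3  335  click        4  android       1
add column errors_plus_retries = t['errors'] + t['retries']:
     n action  retries   device  errors  errors_plus_retries
0  444    buy        0      web      10                   10
3  335  click        4  android       1                    5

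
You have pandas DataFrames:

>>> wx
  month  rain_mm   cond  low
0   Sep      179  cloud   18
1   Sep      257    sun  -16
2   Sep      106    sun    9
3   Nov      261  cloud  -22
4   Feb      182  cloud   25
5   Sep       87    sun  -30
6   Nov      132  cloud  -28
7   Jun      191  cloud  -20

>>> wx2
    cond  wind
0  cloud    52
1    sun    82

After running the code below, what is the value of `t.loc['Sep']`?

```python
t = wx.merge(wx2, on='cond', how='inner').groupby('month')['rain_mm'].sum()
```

629

merge on 'cond' (how='inner') → 8 rows:
  month  rain_mm   cond  low  wind
0   Sep      179  cloud   18    52
1   Sep      257    sun  -16    82
2   Sep      106    sun    9    82
3   Nov      261  cloud  -22    52
4   Feb      182  cloud   25    52
5   Sep       87    sun  -30    82
6   Nov      132  cloud  -28    52
7   Jun      191  cloud  -20    52
group by month, sum of rain_mm:
month
Feb    182
Jun    191
Nov    393
Sep    629
Name: rain_mm, dtype: int64
The value at index 'Sep' is 629.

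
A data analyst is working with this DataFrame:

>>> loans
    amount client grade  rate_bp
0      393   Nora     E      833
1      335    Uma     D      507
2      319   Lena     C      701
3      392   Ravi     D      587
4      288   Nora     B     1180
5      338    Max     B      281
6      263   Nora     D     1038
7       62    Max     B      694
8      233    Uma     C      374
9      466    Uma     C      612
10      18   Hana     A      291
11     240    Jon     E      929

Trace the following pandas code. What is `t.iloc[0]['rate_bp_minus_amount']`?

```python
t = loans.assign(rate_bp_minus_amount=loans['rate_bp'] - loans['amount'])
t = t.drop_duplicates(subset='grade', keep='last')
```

775

add column rate_bp_minus_amount = loans['rate_bp'] - loans['amount']:
    amount client grade  rate_bp  rate_bp_minus_amount
0      393   Nora     E      833                   440
1      335    Uma     D      507                   172
2      319   Lena     C      701                   382
3      392   Ravi     D      587                   195
4      288   Nora     B     1180                   892
5      338    Max     B      281                   -57
6      263   Nora     D     1038                   775
7       62    Max     B      694                   632
8      233    Uma     C      374                   141
9      466    Uma     C      612                   146
10      18   Hana     A      291                   273
11     240    Jon     E      929                   689
drop duplicate grade (keep=last):
    amount client grade  rate_bp  rate_bp_minus_amount
6      263   Nora     D     1038                   775
7       62    Max     B      694                   632
9      466    Uma     C      612                   146
10      18   Hana     A      291                   273
11     240    Jon     E      929                   689
So iloc[0]['rate_bp_minus_amount'] = 775.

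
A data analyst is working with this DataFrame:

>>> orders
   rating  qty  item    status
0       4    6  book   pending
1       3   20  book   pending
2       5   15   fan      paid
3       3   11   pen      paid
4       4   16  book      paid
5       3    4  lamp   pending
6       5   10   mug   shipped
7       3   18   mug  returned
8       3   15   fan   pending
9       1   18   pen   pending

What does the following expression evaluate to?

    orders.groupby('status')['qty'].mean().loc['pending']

12.6

group by status, mean of qty:
status
paid        14.0
pending     12.6
returned    18.0
shipped     10.0
Name: qty, dtype: float64
Finally, value at index 'pending' = 12.6.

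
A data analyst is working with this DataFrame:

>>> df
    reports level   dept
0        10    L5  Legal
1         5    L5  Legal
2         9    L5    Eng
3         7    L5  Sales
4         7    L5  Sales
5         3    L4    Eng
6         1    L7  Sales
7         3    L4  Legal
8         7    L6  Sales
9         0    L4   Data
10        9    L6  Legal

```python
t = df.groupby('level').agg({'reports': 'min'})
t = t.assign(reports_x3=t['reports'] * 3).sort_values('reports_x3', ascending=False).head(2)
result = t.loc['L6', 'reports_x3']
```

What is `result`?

21

group by level, min of reports:
       reports
level         
L4           0
L5           5
L6           7
L7           1
add column reports_x3 = t['reports'] * 3:
       reports  reports_x3
level                     
L4           0           0
L5           5          15
L6           7          21
L7           1           3
sort by reports_x3 descending:
       reports  reports_x3
level                     
L6           7          21
L5           5          15
L7           1           3
L4           0           0
take first 2 rows:
       reports  reports_x3
level                     
L6           7          21
L5           5          15
So loc['L6', 'reports_x3'] = 21.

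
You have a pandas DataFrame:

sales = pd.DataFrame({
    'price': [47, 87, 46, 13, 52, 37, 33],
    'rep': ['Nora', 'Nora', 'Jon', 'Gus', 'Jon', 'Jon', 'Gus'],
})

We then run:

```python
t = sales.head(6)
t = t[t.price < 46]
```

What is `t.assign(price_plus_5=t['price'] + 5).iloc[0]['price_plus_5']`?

18

take first 6 rows:
   price   rep
0     47  Nora
1     87  Nora
2     46   Jon
3     13   Gus
4     52   Jon
5     37   Jon
filter rows where price < 46:
   price  rep
3     13  Gus
5     37  Jon
add column price_plus_5 = t['price'] + 5:
   price  rep  price_plus_5
3     13  Gus            18
5     37  Jon            42
So iloc[0]['price_plus_5'] = 18.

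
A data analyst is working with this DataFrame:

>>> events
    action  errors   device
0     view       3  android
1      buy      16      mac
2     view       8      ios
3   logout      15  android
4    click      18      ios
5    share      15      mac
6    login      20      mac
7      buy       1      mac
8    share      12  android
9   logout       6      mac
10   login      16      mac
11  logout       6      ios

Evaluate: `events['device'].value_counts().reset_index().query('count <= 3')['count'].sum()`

value_counts of device:
device
mac        6
android    3
ios        3
Name: count, dtype: int64
reset_index():
    device  count
0      mac      6
1  android      3
2      ios      3
filter rows where count <= 3:
    device  count
1  android      3
2      ios      3
Then the sum of column 'count': 6

6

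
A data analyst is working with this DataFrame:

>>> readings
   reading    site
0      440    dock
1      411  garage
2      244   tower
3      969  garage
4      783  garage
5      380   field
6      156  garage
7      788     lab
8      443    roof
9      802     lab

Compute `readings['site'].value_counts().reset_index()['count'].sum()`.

value_counts of site:
site
garage    4
lab       2
dock      1
tower     1
field     1
roof      1
Name: count, dtype: int64
reset_index():
     site  count
0  garage      4
1     lab      2
2    dock      1
3   tower      1
4   field      1
5    roof      1
Hence 10.

10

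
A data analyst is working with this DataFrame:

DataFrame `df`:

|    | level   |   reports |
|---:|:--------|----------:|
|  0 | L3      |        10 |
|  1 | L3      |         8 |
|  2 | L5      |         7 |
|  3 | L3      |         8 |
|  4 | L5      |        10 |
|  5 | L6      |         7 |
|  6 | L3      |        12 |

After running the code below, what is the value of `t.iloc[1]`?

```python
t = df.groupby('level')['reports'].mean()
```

group by level, mean of reports:
level
L3    9.5
L5    8.5
L6    7.0
Name: reports, dtype: float64
Reading off the value at position 1, we get 8.5.

8.5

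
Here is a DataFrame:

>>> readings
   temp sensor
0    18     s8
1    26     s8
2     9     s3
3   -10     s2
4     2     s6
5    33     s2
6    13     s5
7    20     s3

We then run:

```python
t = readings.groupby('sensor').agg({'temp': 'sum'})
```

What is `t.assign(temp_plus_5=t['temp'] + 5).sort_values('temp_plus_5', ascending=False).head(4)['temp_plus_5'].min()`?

group by sensor, sum of temp:
        temp
sensor      
s2        23
s3        29
s5        13
s6         2
s8        44
add column temp_plus_5 = t['temp'] + 5:
        temp  temp_plus_5
sensor                   
s2        23           28
s3        29           34
s5        13           18
s6         2            7
s8        44           49
sort by temp_plus_5 descending:
        temp  temp_plus_5
sensor                   
s8        44           49
s3        29           34
s2        23           28
s5        13           18
s6         2            7
take first 4 rows:
        temp  temp_plus_5
sensor                   
s8        44           49
s3        29           34
s2        23           28
s5        13           18
Hence 18.

18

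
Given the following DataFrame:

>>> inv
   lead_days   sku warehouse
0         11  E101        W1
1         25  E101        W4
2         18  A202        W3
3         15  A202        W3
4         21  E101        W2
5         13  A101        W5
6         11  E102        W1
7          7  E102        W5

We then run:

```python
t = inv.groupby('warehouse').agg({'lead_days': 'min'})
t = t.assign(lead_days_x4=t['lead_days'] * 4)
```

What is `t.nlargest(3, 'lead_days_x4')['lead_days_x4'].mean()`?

group by warehouse, min of lead_days:
           lead_days
warehouse           
W1                11
W2                21
W3                15
W4                25
W5                 7
add column lead_days_x4 = t['lead_days'] * 4:
           lead_days  lead_days_x4
warehouse                         
W1                11            44
W2                21            84
W3                15            60
W4                25           100
W5                 7            28
take 3 rows with largest lead_days_x4:
           lead_days  lead_days_x4
warehouse                         
W4                25           100
W2                21            84
W3                15            60
Reading off the mean of column 'lead_days_x4', we get 81.3333333333.

81.3333333333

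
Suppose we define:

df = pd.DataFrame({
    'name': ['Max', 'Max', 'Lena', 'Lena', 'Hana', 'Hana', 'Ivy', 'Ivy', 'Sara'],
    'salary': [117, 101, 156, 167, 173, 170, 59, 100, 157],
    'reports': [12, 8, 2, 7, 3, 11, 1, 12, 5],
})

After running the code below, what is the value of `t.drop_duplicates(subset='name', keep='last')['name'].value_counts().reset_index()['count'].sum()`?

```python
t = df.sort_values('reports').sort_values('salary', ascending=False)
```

sort by reports:
   name  salary  reports
6   Ivy      59        1
2  Lena     156        2
4  Hana     173        3
8  Sara     157        5
3  Lena     167        7
1   Max     101        8
5  Hana     170       11
0   Max     117       12
7   Ivy     100       12
sort by salary descending:
   name  salary  reports
4  Hana     173        3
5  Hana     170       11
3  Lena     167        7
8  Sara     157        5
2  Lena     156        2
0   Max     117       12
1   Max     101        8
7   Ivy     100       12
6   Ivy      59        1
drop duplicate name (keep=last):
   name  salary  reports
5  Hana     170       11
8  Sara     157        5
2  Lena     156        2
1   Max     101        8
6   Ivy      59        1
value_counts of name:
name
Hana    1
Sara    1
Lena    1
Max     1
Ivy     1
Name: count, dtype: int64
reset_index():
   name  count
0  Hana      1
1  Sara      1
2  Lena      1
3   Max      1
4   Ivy      1

5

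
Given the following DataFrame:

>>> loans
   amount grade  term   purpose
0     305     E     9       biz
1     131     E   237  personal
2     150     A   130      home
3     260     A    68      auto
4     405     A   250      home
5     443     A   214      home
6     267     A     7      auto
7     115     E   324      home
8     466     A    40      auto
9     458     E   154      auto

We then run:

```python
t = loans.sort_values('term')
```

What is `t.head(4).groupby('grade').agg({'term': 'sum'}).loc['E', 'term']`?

9

sort by term:
   amount grade  term   purpose
6     267     A     7      auto
0     305     E     9       biz
8     466     A    40      auto
3     260     A    68      auto
2     150     A   130      home
9     458     E   154      auto
5     443     A   214      home
1     131     E   237  personal
4     405     A   250      home
7     115     E   324      home
take first 4 rows:
   amount grade  term purpose
6     267     A     7    auto
0     305     E     9     biz
8     466     A    40    auto
3     260     A    68    auto
group by grade, sum of term:
       term
grade      
A       115
E         9
value at row 'E', column 'term' → 9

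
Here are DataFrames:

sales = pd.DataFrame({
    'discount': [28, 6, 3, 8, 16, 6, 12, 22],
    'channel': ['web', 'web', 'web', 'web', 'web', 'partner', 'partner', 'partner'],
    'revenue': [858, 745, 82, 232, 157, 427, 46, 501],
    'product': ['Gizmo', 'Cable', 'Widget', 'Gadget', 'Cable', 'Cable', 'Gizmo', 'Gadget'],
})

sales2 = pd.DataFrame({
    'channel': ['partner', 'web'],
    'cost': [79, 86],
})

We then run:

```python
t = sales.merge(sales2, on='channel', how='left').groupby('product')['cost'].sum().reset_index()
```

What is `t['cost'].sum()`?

667

merge on 'channel' (how='left') → 8 rows:
   discount  channel  revenue product  cost
0        28      web      858   Gizmo    86
1         6      web      745   Cable    86
2         3      web       82  Widget    86
3         8      web      232  Gadget    86
4        16      web      157   Cable    86
5         6  partner      427   Cable    79
6        12  partner       46   Gizmo    79
7        22  partner      501  Gadget    79
group by product, sum of cost:
product
Cable     251
Gadget    165
Gizmo     165
Widget     86
Name: cost, dtype: int64
reset_index():
  product  cost
0   Cable   251
1  Gadget   165
2   Gizmo   165
3  Widget    86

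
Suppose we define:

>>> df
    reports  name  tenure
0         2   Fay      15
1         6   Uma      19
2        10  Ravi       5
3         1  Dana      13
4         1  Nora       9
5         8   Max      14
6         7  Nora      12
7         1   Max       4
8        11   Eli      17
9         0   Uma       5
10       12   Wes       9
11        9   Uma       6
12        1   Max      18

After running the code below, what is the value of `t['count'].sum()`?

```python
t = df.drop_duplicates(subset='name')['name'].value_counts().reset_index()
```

drop duplicate name (keep=first):
    reports  name  tenure
0         2   Fay      15
1         6   Uma      19
2        10  Ravi       5
3         1  Dana      13
4         1  Nora       9
5         8   Max      14
8        11   Eli      17
10       12   Wes       9
value_counts of name:
name
Fay     1
Uma     1
Ravi    1
Dana    1
Nora    1
Max     1
Eli     1
Wes     1
Name: count, dtype: int64
reset_index():
   name  count
0   Fay      1
1   Uma      1
2  Ravi      1
3  Dana      1
4  Nora      1
5   Max      1
6   Eli      1
7   Wes      1

8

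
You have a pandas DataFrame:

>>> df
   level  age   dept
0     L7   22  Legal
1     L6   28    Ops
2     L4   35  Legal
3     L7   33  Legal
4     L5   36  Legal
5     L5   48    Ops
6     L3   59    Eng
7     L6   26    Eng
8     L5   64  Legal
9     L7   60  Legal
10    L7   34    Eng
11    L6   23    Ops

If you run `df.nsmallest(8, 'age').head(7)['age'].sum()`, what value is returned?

201

take 8 rows with smallest age:
   level  age   dept
0     L7   22  Legal
11    L6   23    Ops
7     L6   26    Eng
1     L6   28    Ops
3     L7   33  Legal
10    L7   34    Eng
2     L4   35  Legal
4     L5   36  Legal
take first 7 rows:
   level  age   dept
0     L7   22  Legal
11    L6   23    Ops
7     L6   26    Eng
1     L6   28    Ops
3     L7   33  Legal
10    L7   34    Eng
2     L4   35  Legal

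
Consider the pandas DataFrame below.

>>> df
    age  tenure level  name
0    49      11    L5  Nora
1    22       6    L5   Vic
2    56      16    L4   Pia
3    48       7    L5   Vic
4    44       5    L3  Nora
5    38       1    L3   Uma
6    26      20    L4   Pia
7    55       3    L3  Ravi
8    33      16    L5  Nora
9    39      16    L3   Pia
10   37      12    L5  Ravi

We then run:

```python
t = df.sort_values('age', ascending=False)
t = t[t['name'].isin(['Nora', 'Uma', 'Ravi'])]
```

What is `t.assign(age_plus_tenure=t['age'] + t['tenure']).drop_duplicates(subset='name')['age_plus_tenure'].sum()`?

sort by age descending:
    age  tenure level  name
2    56      16    L4   Pia
7    55       3    L3  Ravi
0    49      11    L5  Nora
3    48       7    L5   Vic
4    44       5    L3  Nora
9    39      16    L3   Pia
5    38       1    L3   Uma
10   37      12    L5  Ravi
8    33      16    L5  Nora
6    26      20    L4   Pia
1    22       6    L5   Vic
filter rows where name in ['Nora', 'Uma', 'Ravi']:
    age  tenure level  name
7    55       3    L3  Ravi
0    49      11    L5  Nora
4    44       5    L3  Nora
5    38       1    L3   Uma
10   37      12    L5  Ravi
8    33      16    L5  Nora
add column age_plus_tenure = t['age'] + t['tenure']:
    age  tenure level  name  age_plus_tenure
7    55       3    L3  Ravi               58
0    49      11    L5  Nora               60
4    44       5    L3  Nora               49
5    38       1    L3   Uma               39
10   37      12    L5  Ravi               49
8    33      16    L5  Nora               49
drop duplicate name (keep=first):
   age  tenure level  name  age_plus_tenure
7   55       3    L3  Ravi               58
0   49      11    L5  Nora               60
5   38       1    L3   Uma               39
Finally, sum of column 'age_plus_tenure' = 157.

157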